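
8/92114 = 4/46057 = 0.00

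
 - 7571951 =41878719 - 49450670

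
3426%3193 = 233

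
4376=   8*547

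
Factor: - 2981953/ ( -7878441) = 3^( - 1)*13^1*17^1*103^1 *131^1*547^( - 1) * 4801^ ( - 1) 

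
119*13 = 1547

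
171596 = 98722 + 72874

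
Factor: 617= 617^1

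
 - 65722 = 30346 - 96068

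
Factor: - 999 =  - 3^3*37^1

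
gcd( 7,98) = 7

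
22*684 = 15048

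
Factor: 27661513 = 11^1* 43^1 * 58481^1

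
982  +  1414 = 2396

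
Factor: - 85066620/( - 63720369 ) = 2^2*3^ (-1)*5^1*17^(-1 )*416473^(  -  1 ) * 1417777^1 = 28355540/21240123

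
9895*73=722335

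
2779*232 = 644728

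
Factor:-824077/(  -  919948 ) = 2^ ( - 2 )*97^( - 1 )*2371^(-1)*824077^1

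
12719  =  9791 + 2928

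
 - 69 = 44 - 113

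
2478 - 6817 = - 4339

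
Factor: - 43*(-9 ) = 3^2 * 43^1  =  387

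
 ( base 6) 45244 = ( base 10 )6364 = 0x18dc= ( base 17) 1506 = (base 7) 24361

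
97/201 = 97/201 = 0.48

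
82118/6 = 41059/3 = 13686.33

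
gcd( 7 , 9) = 1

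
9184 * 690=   6336960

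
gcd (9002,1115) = 1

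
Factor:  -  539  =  -7^2*11^1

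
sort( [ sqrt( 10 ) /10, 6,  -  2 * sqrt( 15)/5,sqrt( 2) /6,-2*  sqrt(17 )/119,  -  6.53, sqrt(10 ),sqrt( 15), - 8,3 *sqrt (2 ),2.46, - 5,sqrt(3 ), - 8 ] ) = [-8,- 8,  -  6.53, - 5, - 2*sqrt ( 15)/5,  -  2*sqrt(17) /119, sqrt (2)/6,sqrt( 10)/10,sqrt(3 ), 2.46, sqrt(10 ),  sqrt( 15 ), 3*sqrt (2), 6] 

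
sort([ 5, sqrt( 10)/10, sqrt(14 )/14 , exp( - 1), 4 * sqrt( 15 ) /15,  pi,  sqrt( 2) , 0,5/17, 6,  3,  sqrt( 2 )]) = [ 0,sqrt (14) /14, 5/17,  sqrt( 10)/10 , exp( - 1),4*sqrt( 15)/15, sqrt( 2),sqrt( 2 ),3 , pi,5 , 6] 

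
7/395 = 7/395 = 0.02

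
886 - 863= 23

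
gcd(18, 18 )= 18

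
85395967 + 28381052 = 113777019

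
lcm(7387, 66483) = 66483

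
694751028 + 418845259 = 1113596287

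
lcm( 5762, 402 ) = 17286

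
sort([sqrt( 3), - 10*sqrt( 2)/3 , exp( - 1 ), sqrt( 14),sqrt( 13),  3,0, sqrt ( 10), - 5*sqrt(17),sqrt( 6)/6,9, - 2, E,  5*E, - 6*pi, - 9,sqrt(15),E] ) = [ - 5  *sqrt( 17 ), - 6*pi, - 9,  -  10*sqrt(2 ) /3,  -  2,0,exp( - 1 ) , sqrt (6)/6,sqrt( 3),E,E,  3,sqrt(10 ),sqrt( 13),sqrt( 14 ),sqrt( 15),9, 5*E ] 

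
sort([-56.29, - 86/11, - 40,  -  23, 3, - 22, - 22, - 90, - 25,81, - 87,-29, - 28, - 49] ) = [ - 90, - 87, - 56.29,-49, - 40, - 29,  -  28, - 25, - 23, - 22, - 22, - 86/11,3,81 ] 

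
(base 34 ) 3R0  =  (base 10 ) 4386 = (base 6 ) 32150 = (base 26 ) 6CI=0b1000100100010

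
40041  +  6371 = 46412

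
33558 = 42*799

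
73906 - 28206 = 45700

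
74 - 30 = 44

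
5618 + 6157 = 11775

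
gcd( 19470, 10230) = 330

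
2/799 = 2/799 = 0.00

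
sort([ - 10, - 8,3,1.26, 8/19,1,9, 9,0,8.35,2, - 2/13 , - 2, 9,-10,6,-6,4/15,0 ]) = [ - 10,  -  10, - 8,-6, - 2, - 2/13,0,0  ,  4/15,  8/19,1, 1.26, 2, 3,6,8.35, 9,9,9]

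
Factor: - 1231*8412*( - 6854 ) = 70974348888 = 2^3*3^1*23^1*149^1*701^1*1231^1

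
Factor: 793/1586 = 2^( - 1 )=1/2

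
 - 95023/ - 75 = 1266 + 73/75 = 1266.97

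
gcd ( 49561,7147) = 1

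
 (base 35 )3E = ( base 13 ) 92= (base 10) 119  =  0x77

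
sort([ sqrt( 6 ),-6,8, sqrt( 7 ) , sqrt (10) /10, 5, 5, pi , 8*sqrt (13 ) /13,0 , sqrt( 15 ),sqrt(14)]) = [ - 6 , 0,sqrt( 10 ) /10, 8*sqrt ( 13 ) /13,sqrt( 6)  ,  sqrt( 7 ), pi,sqrt( 14), sqrt( 15), 5 , 5,  8]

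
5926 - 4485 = 1441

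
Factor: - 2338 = - 2^1*7^1 * 167^1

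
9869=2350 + 7519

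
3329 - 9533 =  - 6204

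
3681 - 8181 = - 4500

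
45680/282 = 161 + 139/141 = 161.99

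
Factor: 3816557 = 3816557^1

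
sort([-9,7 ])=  [ - 9,7]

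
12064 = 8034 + 4030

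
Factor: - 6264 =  - 2^3*3^3*29^1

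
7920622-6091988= 1828634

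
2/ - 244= - 1+ 121/122= -0.01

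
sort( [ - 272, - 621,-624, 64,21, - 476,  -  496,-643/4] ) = [ - 624, - 621, - 496, -476, - 272, - 643/4, 21 , 64 ] 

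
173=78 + 95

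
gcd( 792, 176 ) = 88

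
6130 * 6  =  36780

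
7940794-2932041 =5008753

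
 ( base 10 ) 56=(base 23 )2A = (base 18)32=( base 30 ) 1q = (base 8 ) 70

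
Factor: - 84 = -2^2*3^1* 7^1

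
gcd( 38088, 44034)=6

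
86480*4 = 345920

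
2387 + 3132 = 5519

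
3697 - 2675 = 1022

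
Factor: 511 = 7^1*73^1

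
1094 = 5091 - 3997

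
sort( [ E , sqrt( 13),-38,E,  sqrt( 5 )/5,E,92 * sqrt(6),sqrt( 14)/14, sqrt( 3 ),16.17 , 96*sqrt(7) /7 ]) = [ -38,sqrt( 14) /14,  sqrt(5 ) /5,sqrt(3), E,E, E, sqrt(13),16.17, 96*sqrt(7)/7,  92*sqrt ( 6)]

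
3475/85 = 40 + 15/17 = 40.88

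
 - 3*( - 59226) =177678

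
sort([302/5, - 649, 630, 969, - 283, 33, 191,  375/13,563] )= [ - 649,- 283, 375/13,33, 302/5, 191, 563, 630,969]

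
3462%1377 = 708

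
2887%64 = 7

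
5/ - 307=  - 1 +302/307  =  -0.02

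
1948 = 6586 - 4638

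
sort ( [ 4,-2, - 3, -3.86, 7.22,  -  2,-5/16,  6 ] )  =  [ - 3.86,-3,-2,  -  2,-5/16, 4  ,  6,7.22] 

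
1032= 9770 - 8738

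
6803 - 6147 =656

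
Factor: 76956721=76956721^1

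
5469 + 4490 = 9959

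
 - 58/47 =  - 2  +  36/47 = - 1.23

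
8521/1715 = 8521/1715=4.97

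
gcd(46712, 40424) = 8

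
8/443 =8/443 = 0.02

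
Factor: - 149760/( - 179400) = 2^5*3^1*5^( - 1) *23^(-1) =96/115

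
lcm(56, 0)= 0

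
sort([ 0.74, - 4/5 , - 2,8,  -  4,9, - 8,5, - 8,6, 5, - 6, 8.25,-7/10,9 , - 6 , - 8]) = [ - 8, - 8, - 8, - 6, - 6, - 4, - 2, - 4/5, - 7/10 , 0.74, 5,5, 6, 8,8.25,  9,9 ] 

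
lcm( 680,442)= 8840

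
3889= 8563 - 4674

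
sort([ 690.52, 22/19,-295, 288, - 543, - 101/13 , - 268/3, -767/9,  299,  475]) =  [- 543,  -  295, - 268/3, - 767/9 , - 101/13,22/19 , 288, 299, 475, 690.52 ]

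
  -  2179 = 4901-7080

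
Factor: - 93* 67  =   - 3^1*31^1*67^1  =  - 6231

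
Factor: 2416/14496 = 2^( - 1 )*3^( - 1 ) =1/6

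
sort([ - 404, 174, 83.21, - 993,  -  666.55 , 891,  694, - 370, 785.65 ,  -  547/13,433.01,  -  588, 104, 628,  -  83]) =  [  -  993,  -  666.55, - 588,  -  404, - 370 ,  -  83,  -  547/13,83.21, 104, 174,433.01, 628,694,785.65, 891] 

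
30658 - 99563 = -68905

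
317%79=1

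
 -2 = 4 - 6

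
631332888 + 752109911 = 1383442799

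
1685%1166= 519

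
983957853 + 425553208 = 1409511061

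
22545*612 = 13797540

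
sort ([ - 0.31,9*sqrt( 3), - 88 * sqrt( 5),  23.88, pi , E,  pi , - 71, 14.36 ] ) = [  -  88* sqrt( 5), -71 , - 0.31, E,pi,pi , 14.36,9*sqrt(3) , 23.88] 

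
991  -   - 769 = 1760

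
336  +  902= 1238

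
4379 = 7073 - 2694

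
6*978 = 5868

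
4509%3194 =1315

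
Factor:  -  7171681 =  - 11^1*651971^1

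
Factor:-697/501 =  - 3^(-1)*17^1* 41^1 * 167^ (-1)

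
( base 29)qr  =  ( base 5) 11111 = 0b1100001101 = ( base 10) 781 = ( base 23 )1am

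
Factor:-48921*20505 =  - 1003125105= - 3^2*5^1*23^1*709^1*1367^1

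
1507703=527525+980178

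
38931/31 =38931/31  =  1255.84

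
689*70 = 48230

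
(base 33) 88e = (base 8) 21436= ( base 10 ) 8990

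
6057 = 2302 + 3755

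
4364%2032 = 300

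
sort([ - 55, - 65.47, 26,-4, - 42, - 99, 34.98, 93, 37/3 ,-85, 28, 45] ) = [ - 99,-85, - 65.47 ,-55, - 42, - 4 , 37/3,26, 28,34.98, 45, 93 ] 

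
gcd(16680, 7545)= 15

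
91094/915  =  99 + 509/915 =99.56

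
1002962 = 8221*122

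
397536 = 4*99384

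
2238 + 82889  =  85127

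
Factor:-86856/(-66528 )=47/36 = 2^( - 2 )*3^(-2) * 47^1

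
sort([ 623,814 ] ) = [ 623,814]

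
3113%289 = 223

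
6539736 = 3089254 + 3450482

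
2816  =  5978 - 3162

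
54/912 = 9/152 = 0.06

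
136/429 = 136/429 = 0.32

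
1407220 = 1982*710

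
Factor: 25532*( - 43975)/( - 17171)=2^2*5^2*7^( - 1) * 11^( - 1 )*13^1*223^( - 1)*491^1*1759^1 = 1122769700/17171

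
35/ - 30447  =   - 1 +30412/30447   =  -0.00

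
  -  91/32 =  - 3 + 5/32 = - 2.84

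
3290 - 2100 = 1190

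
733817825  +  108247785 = 842065610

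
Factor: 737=11^1*67^1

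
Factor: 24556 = 2^2*7^1*877^1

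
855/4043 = 855/4043 =0.21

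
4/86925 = 4/86925 = 0.00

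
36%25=11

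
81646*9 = 734814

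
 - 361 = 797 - 1158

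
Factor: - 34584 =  -2^3*3^1 * 11^1*131^1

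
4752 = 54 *88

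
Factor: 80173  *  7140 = 572435220 = 2^2 * 3^1*5^1*7^1 * 17^1*80173^1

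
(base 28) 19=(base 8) 45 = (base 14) 29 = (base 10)37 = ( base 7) 52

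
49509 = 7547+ 41962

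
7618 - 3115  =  4503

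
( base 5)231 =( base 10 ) 66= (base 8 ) 102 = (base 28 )2a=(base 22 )30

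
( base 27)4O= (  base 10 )132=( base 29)4G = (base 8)204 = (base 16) 84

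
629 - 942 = -313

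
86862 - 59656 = 27206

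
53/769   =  53/769= 0.07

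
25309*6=151854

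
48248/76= 12062/19=634.84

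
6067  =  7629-1562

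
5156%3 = 2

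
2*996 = 1992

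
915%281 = 72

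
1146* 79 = 90534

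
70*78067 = 5464690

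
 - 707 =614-1321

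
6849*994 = 6807906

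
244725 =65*3765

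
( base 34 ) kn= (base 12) 4A7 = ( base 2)1010111111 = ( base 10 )703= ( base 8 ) 1277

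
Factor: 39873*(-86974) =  - 2^1*3^1 * 13291^1*43487^1= - 3467914302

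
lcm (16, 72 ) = 144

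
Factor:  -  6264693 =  - 3^2*696077^1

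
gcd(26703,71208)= 8901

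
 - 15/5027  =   -1+5012/5027 = -0.00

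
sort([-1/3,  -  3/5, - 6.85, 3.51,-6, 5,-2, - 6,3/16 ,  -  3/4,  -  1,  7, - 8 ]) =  [-8,-6.85,-6, - 6,-2, - 1, - 3/4,  -  3/5,-1/3, 3/16,3.51,5,7 ] 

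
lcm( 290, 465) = 26970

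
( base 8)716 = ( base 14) 250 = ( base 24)j6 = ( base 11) 390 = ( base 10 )462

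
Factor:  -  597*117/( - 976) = 69849/976 = 2^(- 4)*3^3*13^1*61^( - 1)*199^1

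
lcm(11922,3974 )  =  11922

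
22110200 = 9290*2380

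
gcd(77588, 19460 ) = 28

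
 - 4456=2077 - 6533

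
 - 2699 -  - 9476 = 6777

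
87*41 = 3567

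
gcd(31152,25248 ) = 48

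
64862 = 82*791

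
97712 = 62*1576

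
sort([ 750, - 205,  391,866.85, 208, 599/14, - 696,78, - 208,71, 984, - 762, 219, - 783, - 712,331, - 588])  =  [ - 783, - 762, - 712 , - 696, - 588, - 208 , - 205 , 599/14, 71,78,208,219,331,391, 750,866.85, 984]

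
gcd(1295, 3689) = 7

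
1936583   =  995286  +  941297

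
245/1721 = 245/1721 =0.14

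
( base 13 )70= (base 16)5b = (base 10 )91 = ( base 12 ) 77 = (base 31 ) 2t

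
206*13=2678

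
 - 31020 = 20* ( - 1551)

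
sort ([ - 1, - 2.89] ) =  [-2.89 , - 1 ] 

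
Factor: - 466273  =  -466273^1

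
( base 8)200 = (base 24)58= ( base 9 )152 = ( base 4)2000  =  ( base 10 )128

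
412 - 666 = - 254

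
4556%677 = 494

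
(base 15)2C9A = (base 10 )9595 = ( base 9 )14141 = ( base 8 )22573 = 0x257B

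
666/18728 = 333/9364 = 0.04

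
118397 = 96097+22300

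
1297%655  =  642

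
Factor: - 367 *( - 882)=323694 = 2^1*3^2*7^2*367^1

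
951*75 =71325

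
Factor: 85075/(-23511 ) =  - 3^( - 1 )*5^2*17^ ( - 1)*41^1*83^1*461^( - 1)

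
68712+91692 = 160404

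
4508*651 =2934708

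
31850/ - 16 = - 15925/8=- 1990.62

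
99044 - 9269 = 89775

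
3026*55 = 166430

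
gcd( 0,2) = 2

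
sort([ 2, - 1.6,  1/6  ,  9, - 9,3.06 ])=[-9, - 1.6, 1/6,2, 3.06,9]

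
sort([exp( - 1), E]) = [exp( - 1 ),  E ] 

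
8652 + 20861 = 29513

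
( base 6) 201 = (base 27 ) 2j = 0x49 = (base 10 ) 73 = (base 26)2L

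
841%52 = 9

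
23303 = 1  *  23303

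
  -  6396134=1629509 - 8025643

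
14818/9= 14818/9   =  1646.44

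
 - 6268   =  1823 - 8091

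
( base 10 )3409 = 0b110101010001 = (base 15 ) 1024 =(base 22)70L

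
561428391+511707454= 1073135845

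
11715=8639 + 3076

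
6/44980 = 3/22490 = 0.00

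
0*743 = 0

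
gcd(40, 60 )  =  20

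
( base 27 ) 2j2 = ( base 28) 2ed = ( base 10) 1973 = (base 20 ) 4ID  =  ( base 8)3665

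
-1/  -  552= 1/552 = 0.00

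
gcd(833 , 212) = 1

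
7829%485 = 69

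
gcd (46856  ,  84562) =2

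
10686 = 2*5343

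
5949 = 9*661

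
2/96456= 1/48228 = 0.00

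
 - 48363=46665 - 95028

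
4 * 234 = 936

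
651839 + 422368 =1074207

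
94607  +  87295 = 181902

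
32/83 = 32/83= 0.39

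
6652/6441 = 6652/6441 = 1.03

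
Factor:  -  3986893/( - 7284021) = 3^( - 1) * 79^1*  97^( - 1)*109^1* 463^1*25031^ ( - 1) 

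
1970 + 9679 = 11649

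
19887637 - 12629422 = 7258215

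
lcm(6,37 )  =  222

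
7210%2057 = 1039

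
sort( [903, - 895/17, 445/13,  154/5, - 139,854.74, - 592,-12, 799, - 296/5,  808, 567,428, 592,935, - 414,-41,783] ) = [ - 592, - 414,  -  139, - 296/5, - 895/17, - 41, - 12, 154/5,445/13 , 428,567, 592,783,  799,  808,854.74 , 903, 935] 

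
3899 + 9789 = 13688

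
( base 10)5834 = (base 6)43002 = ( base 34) 51K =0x16CA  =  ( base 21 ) d4h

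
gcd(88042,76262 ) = 2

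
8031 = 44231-36200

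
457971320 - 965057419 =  - 507086099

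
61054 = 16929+44125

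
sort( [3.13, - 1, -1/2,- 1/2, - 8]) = [ - 8, - 1, - 1/2,  -  1/2 , 3.13]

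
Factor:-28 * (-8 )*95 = 2^5 * 5^1 *7^1*19^1 = 21280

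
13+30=43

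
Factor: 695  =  5^1 * 139^1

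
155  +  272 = 427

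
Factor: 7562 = 2^1*19^1*199^1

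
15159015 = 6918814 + 8240201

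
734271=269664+464607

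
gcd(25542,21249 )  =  27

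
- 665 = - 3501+2836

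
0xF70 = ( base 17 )DB8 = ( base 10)3952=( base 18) c3a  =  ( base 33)3kp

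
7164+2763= 9927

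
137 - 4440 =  - 4303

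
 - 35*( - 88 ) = 3080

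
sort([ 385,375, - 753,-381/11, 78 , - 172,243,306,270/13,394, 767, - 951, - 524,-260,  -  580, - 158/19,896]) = [-951, - 753, - 580, - 524,-260, - 172, - 381/11, - 158/19,270/13 , 78,243,306,375, 385,394,767,  896 ]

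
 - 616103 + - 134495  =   - 750598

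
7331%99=5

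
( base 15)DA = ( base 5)1310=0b11001101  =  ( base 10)205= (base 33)67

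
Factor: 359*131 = 47029 = 131^1*359^1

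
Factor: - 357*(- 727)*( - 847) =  - 3^1*7^2*11^2*17^1 * 727^1=-  219829533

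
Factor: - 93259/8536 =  - 2^( - 3)*11^( - 1)*97^( - 1)*179^1*521^1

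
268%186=82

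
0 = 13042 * 0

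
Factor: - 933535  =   - 5^1 * 186707^1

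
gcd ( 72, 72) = 72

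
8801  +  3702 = 12503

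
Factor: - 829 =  - 829^1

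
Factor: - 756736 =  - 2^10*739^1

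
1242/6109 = 1242/6109 = 0.20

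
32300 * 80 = 2584000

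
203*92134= 18703202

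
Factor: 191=191^1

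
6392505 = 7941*805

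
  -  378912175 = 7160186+- 386072361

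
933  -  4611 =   -  3678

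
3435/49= 3435/49 = 70.10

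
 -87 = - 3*29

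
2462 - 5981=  - 3519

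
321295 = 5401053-5079758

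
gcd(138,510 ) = 6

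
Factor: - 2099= -2099^1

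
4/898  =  2/449 = 0.00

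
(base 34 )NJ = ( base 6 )3413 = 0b1100100001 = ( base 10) 801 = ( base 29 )RI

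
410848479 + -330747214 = 80101265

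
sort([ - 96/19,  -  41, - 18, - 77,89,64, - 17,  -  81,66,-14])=[-81 , - 77,  -  41, - 18, - 17, - 14, - 96/19,64,66, 89]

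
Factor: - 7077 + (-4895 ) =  - 2^2*41^1*73^1= - 11972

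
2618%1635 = 983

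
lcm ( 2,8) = 8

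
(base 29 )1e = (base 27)1g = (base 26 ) 1H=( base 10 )43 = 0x2B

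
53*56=2968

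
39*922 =35958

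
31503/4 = 7875 + 3/4 = 7875.75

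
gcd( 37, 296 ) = 37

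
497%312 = 185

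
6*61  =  366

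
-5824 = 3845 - 9669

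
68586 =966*71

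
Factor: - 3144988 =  - 2^2*7^1*11^1*10211^1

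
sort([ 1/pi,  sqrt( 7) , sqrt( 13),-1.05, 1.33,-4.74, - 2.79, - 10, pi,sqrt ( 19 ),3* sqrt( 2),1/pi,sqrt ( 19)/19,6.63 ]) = [ - 10 ,-4.74, - 2.79,-1.05,sqrt ( 19)/19 , 1/pi , 1/pi,1.33 , sqrt( 7),pi, sqrt(13),3 * sqrt( 2),sqrt( 19 ) , 6.63] 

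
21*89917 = 1888257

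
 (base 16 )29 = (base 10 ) 41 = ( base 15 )2B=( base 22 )1j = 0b101001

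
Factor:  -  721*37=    - 7^1*37^1*103^1 = -26677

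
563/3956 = 563/3956 = 0.14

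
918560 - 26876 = 891684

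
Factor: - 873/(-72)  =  2^( - 3)*97^1= 97/8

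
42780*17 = 727260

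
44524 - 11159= 33365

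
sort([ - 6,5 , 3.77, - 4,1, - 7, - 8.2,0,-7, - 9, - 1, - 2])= [ - 9,-8.2, - 7, - 7, - 6, - 4, - 2, - 1,0,  1,3.77,5 ]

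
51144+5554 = 56698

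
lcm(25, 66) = 1650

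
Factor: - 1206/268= - 9/2 = - 2^ (-1)*3^2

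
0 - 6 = -6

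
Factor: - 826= - 2^1  *7^1*59^1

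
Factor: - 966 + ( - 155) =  - 19^1*59^1=- 1121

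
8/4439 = 8/4439 = 0.00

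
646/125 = 646/125 = 5.17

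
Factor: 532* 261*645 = 89559540 = 2^2 * 3^3*5^1*7^1 * 19^1*29^1*43^1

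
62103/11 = 5645 + 8/11 = 5645.73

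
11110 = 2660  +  8450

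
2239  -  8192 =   -  5953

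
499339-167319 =332020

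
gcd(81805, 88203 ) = 1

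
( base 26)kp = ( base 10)545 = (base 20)175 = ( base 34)G1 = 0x221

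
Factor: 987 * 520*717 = 367993080=   2^3  *3^2*5^1*  7^1*13^1*47^1*239^1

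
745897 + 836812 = 1582709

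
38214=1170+37044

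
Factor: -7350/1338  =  -5^2*7^2*223^ ( - 1)=- 1225/223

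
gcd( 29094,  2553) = 3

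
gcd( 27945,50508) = 207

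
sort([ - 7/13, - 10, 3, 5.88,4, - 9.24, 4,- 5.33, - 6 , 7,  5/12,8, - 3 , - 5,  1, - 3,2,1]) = [ - 10, - 9.24, - 6,  -  5.33, - 5,  -  3,  -  3,  -  7/13,5/12,1,1, 2,3, 4,4,5.88,7,8] 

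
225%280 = 225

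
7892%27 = 8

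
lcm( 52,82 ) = 2132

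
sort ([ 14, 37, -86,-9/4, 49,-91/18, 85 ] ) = [ - 86, - 91/18, - 9/4,14, 37,49, 85 ] 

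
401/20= 401/20= 20.05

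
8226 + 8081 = 16307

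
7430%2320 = 470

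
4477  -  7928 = -3451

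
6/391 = 6/391 =0.02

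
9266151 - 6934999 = 2331152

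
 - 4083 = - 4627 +544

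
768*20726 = 15917568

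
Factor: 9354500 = 2^2*5^3*53^1*353^1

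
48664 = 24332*2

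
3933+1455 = 5388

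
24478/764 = 12239/382 = 32.04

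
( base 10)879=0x36f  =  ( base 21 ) 1KI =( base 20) 23J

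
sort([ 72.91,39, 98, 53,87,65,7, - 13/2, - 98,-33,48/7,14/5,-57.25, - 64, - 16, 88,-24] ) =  [ - 98, - 64, - 57.25, - 33, - 24, - 16  , - 13/2 , 14/5, 48/7, 7,  39, 53, 65, 72.91, 87,88,  98 ]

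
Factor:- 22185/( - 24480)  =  29/32=2^( - 5) *29^1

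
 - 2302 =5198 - 7500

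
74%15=14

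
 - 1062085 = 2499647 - 3561732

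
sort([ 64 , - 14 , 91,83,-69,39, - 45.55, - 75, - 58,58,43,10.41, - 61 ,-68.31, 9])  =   [ - 75, - 69,-68.31, - 61, - 58, - 45.55,-14,9, 10.41,39,43,58,64, 83, 91]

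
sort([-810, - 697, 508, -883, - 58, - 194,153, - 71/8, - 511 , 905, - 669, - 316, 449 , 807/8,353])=[ - 883,  -  810 , - 697,  -  669, - 511, - 316, - 194,-58, - 71/8, 807/8,153, 353,449,508,905]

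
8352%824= 112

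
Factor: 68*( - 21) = - 1428= - 2^2*3^1*7^1*17^1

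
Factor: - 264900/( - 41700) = 883/139 = 139^(-1 )*883^1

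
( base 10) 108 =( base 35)33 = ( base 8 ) 154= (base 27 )40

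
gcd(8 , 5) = 1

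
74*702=51948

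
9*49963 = 449667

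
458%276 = 182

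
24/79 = 24/79 = 0.30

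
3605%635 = 430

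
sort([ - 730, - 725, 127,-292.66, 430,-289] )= [-730,  -  725,-292.66, - 289, 127, 430]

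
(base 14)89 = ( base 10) 121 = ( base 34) 3J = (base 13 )94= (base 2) 1111001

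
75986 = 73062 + 2924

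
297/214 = 297/214 = 1.39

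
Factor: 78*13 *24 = 2^4 *3^2*13^2  =  24336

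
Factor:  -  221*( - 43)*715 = 6794645 = 5^1*11^1*13^2*17^1* 43^1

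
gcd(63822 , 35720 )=2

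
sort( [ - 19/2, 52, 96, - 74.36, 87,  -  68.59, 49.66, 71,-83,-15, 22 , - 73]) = [ - 83 , - 74.36, - 73,  -  68.59, - 15,-19/2, 22, 49.66, 52, 71, 87,96] 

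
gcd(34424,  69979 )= 13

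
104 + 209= 313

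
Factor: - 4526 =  - 2^1*31^1 * 73^1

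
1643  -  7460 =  - 5817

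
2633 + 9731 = 12364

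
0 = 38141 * 0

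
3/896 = 3/896 = 0.00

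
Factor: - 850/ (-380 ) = 85/38 = 2^(-1 )* 5^1 * 17^1 * 19^( - 1)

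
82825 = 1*82825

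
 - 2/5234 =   -  1 + 2616/2617 = - 0.00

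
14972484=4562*3282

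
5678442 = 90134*63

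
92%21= 8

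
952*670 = 637840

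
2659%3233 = 2659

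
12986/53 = 245 + 1/53 =245.02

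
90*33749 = 3037410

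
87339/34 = 87339/34 = 2568.79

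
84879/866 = 98+11/866 = 98.01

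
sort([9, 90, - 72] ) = [-72,9, 90 ] 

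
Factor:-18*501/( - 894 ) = 3^2*149^( - 1)*167^1= 1503/149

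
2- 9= - 7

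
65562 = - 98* (-669 )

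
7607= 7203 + 404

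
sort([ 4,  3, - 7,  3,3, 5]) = [ - 7,3,3, 3,  4,5 ]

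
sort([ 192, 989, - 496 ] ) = [ - 496, 192, 989]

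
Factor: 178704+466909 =37^1*17449^1 = 645613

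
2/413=2/413  =  0.00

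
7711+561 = 8272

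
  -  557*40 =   -  22280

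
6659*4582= 30511538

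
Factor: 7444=2^2*1861^1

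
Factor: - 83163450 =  - 2^1*3^1*5^2  *59^1*9397^1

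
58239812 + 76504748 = 134744560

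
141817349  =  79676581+62140768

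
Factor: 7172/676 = 1793/169 = 11^1*13^( - 2 )*163^1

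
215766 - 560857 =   -  345091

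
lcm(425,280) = 23800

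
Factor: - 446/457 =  - 2^1*223^1 *457^( - 1 )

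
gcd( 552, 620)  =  4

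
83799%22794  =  15417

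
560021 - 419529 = 140492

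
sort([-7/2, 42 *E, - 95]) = [ -95,  -  7/2, 42*E]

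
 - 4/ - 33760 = 1/8440=0.00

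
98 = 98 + 0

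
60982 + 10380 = 71362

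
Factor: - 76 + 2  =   -2^1*37^1 = -74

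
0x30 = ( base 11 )44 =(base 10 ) 48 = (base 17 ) 2E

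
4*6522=26088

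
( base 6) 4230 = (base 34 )S2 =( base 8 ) 1672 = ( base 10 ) 954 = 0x3BA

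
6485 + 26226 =32711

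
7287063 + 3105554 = 10392617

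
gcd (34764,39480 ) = 12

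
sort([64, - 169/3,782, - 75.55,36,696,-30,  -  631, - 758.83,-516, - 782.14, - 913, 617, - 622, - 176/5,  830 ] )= [  -  913,- 782.14,-758.83, - 631, - 622, - 516,-75.55, - 169/3, - 176/5, - 30,36,64,617, 696,782,830]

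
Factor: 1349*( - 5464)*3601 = -26542740536 =- 2^3*13^1*19^1*71^1*277^1*683^1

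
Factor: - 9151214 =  - 2^1*199^1*22993^1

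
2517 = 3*839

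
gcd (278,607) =1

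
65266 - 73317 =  - 8051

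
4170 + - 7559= - 3389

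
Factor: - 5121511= - 5121511^1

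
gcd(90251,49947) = 1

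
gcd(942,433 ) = 1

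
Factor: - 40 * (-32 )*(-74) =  - 2^9*5^1*37^1=- 94720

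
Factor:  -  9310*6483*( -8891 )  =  536631686430 = 2^1*3^1 *5^1*7^2 * 17^1*19^1*523^1*2161^1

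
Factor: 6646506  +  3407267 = 10053773^1  =  10053773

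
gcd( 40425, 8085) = 8085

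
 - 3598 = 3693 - 7291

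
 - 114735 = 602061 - 716796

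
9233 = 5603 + 3630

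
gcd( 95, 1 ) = 1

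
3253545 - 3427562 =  - 174017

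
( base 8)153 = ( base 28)3n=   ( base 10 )107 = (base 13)83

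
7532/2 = 3766 = 3766.00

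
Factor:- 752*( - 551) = 2^4*19^1*29^1 * 47^1 =414352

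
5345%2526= 293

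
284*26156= 7428304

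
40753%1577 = 1328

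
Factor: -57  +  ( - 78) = -3^3 * 5^1 = -135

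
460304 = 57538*8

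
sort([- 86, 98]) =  [-86,98]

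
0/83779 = 0 = 0.00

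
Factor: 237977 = 237977^1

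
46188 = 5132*9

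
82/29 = 2+24/29 = 2.83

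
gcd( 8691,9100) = 1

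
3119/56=55+39/56  =  55.70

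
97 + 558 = 655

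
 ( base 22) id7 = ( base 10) 9005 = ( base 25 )ea5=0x232d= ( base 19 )15HI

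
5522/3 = 1840 + 2/3 = 1840.67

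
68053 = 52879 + 15174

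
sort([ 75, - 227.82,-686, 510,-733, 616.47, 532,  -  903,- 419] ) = [ - 903, - 733, - 686, - 419,-227.82, 75, 510, 532, 616.47 ]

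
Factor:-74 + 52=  - 2^1*11^1   =  - 22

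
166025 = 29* 5725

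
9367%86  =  79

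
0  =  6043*0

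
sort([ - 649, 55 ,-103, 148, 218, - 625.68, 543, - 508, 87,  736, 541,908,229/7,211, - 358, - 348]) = [ - 649,-625.68,-508, - 358, - 348, - 103,229/7, 55, 87, 148,211, 218,  541,543, 736, 908] 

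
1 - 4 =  - 3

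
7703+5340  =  13043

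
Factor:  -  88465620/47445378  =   - 14744270/7907563= - 2^1*5^1*17^1*43^1 * 2017^1*7907563^( -1)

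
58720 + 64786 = 123506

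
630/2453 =630/2453 = 0.26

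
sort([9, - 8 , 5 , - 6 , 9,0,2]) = [ - 8, - 6,0,2,5, 9,9]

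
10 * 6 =60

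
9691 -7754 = 1937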